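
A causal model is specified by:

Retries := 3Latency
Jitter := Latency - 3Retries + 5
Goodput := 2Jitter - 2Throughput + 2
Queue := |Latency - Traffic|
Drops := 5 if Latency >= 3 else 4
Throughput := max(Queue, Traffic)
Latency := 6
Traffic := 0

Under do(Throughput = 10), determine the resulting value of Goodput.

do(Throughput=10) replaces the equation Throughput := max(Queue, Traffic) with the constant Throughput = 10.
Retries = 3Latency  [with Latency=6]  = 18
Jitter = Latency - 3Retries + 5  [with Latency=6, Retries=18]  = -43
Goodput = 2Jitter - 2Throughput + 2  [with Jitter=-43, Throughput=10]  = -104

-104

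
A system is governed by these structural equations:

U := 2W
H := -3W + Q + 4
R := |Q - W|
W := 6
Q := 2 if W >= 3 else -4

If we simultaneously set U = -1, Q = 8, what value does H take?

Setting U = -1, Q = 8 by intervention discards those variables' equations.
H = -3W + Q + 4  [with W=6, Q=8]  = -6

-6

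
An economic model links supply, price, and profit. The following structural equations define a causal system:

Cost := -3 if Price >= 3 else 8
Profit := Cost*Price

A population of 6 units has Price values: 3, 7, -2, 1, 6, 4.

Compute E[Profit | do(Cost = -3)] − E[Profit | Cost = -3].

do(Cost=-3) breaks Cost's dependence on Price. With Cost=-3 fixed, Profit across the units is -9, -21, 6, -3, -18, -12, mean -9.5.
Observing Cost=-3 restricts to units where Cost's equation naturally yields -3: Price ∈ {3, 7, 6, 4}. In that subpopulation Profit = -9, -21, -18, -12, mean -15.
Difference = -9.5 − (-15) = 5.5.

5.5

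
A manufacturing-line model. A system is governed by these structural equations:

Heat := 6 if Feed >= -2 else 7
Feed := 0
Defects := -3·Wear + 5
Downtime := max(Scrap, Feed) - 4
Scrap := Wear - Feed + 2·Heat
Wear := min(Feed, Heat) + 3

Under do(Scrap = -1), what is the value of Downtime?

The intervention breaks the incoming arrows to Scrap: Scrap := Wear - Feed + 2·Heat no longer applies, and Scrap = -1.
Downtime = max(Scrap, Feed) - 4  [with Scrap=-1, Feed=0]  = -4

-4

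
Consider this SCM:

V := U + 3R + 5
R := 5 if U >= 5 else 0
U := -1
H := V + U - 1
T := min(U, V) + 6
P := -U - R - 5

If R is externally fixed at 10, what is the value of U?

-1

Under do(R=10), the mechanism R := 5 if U >= 5 else 0 is discarded; R is fixed at 10.
U is not downstream of the intervention, so its value is determined by the original equations.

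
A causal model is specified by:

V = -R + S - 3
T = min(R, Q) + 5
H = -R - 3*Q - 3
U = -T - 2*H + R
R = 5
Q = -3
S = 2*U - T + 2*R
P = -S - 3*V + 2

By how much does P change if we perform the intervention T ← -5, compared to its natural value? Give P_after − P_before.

-84

The intervention breaks the incoming arrows to T: T = min(R, Q) + 5 no longer applies, and T = -5.
H = -R - 3*Q - 3  [with R=5, Q=-3]  = 1
U = -T - 2*H + R  [with T=-5, H=1, R=5]  = 8
S = 2*U - T + 2*R  [with U=8, T=-5, R=5]  = 31
V = -R + S - 3  [with R=5, S=31]  = 23
P = -S - 3*V + 2  [with S=31, V=23]  = -98
Without intervention: T = min(R, Q) + 5  [with R=5, Q=-3]  = 2; H = -R - 3*Q - 3  [with R=5, Q=-3]  = 1; U = -T - 2*H + R  [with T=2, H=1, R=5]  = 1; S = 2*U - T + 2*R  [with U=1, T=2, R=5]  = 10; V = -R + S - 3  [with R=5, S=10]  = 2; P = -S - 3*V + 2  [with S=10, V=2]  = -14.
Change = -98 − (-14) = -84.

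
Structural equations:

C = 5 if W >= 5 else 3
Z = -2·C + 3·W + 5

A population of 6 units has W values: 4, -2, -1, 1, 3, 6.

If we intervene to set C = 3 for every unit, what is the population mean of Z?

4.5

Under do(C=3), C's equation is replaced by C=3 for every unit. Per-unit Z: 11, -7, -4, 2, 8, 17. Mean = 4.5.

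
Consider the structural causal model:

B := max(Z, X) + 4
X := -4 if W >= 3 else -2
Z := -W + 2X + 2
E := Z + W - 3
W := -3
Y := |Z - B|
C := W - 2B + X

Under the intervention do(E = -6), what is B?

Intervening sets E = -6 and removes its equation (E := Z + W - 3).
No directed path runs from E to B, so B keeps its natural value.
X = -4 if W >= 3 else -2  [with W=-3]  = -2
Z = -W + 2X + 2  [with W=-3, X=-2]  = 1
B = max(Z, X) + 4  [with Z=1, X=-2]  = 5

5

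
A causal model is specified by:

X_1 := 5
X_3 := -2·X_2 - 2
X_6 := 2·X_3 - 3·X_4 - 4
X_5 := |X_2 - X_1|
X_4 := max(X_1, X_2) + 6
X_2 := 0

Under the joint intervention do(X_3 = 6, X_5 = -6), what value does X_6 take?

Setting X_3 = 6, X_5 = -6 by intervention discards those variables' equations.
X_4 = max(X_1, X_2) + 6  [with X_1=5, X_2=0]  = 11
X_6 = 2·X_3 - 3·X_4 - 4  [with X_3=6, X_4=11]  = -25

-25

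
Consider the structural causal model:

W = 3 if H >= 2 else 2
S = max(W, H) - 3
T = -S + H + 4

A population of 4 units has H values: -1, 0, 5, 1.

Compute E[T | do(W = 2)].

5.5

do(W=2) breaks W's dependence on H. With W=2 fixed, T across the units is 4, 5, 7, 6, mean 5.5.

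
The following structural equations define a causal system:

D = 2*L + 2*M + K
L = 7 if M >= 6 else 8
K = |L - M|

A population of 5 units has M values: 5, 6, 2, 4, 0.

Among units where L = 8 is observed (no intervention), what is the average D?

Observing L=8 restricts to units where L's equation naturally yields 8: M ∈ {5, 2, 4, 0}. In that subpopulation D = 29, 26, 28, 24, mean 26.75.

26.75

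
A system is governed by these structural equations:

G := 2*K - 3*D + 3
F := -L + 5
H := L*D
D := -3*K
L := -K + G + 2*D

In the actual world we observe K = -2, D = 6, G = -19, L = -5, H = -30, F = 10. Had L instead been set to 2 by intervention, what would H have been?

Intervening sets L = 2 and removes its equation (L := -K + G + 2*D).
D = -3*K  [with K=-2]  = 6
H = L*D  [with L=2, D=6]  = 12

12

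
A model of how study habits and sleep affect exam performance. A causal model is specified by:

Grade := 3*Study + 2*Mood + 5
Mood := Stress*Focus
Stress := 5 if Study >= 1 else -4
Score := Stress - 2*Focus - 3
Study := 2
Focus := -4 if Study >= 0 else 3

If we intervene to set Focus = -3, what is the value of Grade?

-19

The intervention breaks the incoming arrows to Focus: Focus := -4 if Study >= 0 else 3 no longer applies, and Focus = -3.
Stress = 5 if Study >= 1 else -4  [with Study=2]  = 5
Mood = Stress*Focus  [with Stress=5, Focus=-3]  = -15
Grade = 3*Study + 2*Mood + 5  [with Study=2, Mood=-15]  = -19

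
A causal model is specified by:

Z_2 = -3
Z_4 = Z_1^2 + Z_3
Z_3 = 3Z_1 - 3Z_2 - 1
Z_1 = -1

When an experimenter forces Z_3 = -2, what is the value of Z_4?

The intervention breaks the incoming arrows to Z_3: Z_3 = 3Z_1 - 3Z_2 - 1 no longer applies, and Z_3 = -2.
Z_4 = Z_1^2 + Z_3  [with Z_1=-1, Z_3=-2]  = -1

-1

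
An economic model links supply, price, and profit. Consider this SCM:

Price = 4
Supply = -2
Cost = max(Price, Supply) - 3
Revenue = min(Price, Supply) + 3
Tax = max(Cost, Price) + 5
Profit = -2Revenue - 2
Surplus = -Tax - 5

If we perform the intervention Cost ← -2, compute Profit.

The intervention breaks the incoming arrows to Cost: Cost = max(Price, Supply) - 3 no longer applies, and Cost = -2.
No directed path runs from Cost to Profit, so Profit keeps its natural value.
Revenue = min(Price, Supply) + 3  [with Price=4, Supply=-2]  = 1
Profit = -2Revenue - 2  [with Revenue=1]  = -4

-4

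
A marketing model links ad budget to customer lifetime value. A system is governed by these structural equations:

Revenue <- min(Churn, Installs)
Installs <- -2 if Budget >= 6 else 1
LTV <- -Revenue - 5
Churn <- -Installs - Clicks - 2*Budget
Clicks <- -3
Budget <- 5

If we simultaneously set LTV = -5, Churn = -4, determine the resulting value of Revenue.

-4

Setting LTV = -5, Churn = -4 by intervention discards those variables' equations.
Installs = -2 if Budget >= 6 else 1  [with Budget=5]  = 1
Revenue = min(Churn, Installs)  [with Churn=-4, Installs=1]  = -4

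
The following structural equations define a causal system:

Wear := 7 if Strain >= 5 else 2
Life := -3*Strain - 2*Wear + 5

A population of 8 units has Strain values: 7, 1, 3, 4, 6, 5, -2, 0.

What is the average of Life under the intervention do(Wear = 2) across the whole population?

-8

do(Wear=2) breaks Wear's dependence on Strain. With Wear=2 fixed, Life across the units is -20, -2, -8, -11, -17, -14, 7, 1, mean -8.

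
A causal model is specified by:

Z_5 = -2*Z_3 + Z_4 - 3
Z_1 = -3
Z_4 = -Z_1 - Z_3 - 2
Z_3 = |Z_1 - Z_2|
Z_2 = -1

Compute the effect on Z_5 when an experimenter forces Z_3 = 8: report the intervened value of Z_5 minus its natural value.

do(Z_3=8) replaces the equation Z_3 = |Z_1 - Z_2| with the constant Z_3 = 8.
Z_4 = -Z_1 - Z_3 - 2  [with Z_1=-3, Z_3=8]  = -7
Z_5 = -2*Z_3 + Z_4 - 3  [with Z_3=8, Z_4=-7]  = -26
Without intervention: Z_3 = |Z_1 - Z_2|  [with Z_1=-3, Z_2=-1]  = 2; Z_4 = -Z_1 - Z_3 - 2  [with Z_1=-3, Z_3=2]  = -1; Z_5 = -2*Z_3 + Z_4 - 3  [with Z_3=2, Z_4=-1]  = -8.
Change = -26 − (-8) = -18.

-18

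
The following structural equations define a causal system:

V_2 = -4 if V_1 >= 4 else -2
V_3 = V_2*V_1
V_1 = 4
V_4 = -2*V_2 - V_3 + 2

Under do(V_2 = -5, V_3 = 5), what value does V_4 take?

7

Setting V_2 = -5, V_3 = 5 by intervention discards those variables' equations.
V_4 = -2*V_2 - V_3 + 2  [with V_2=-5, V_3=5]  = 7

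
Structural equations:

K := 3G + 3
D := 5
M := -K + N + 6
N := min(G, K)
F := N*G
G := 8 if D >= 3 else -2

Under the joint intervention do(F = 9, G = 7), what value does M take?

The joint intervention fixes F = 9, G = 7, removing each variable's own equation.
K = 3G + 3  [with G=7]  = 24
N = min(G, K)  [with G=7, K=24]  = 7
M = -K + N + 6  [with K=24, N=7]  = -11

-11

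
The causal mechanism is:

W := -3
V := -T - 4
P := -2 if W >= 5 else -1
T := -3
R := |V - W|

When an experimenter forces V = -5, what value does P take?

do(V=-5) replaces the equation V := -T - 4 with the constant V = -5.
P is not downstream of the intervention, so its value is determined by the original equations.
P = -2 if W >= 5 else -1  [with W=-3]  = -1

-1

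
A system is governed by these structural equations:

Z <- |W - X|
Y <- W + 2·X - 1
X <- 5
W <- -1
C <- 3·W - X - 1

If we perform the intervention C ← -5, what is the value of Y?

The intervention breaks the incoming arrows to C: C <- 3·W - X - 1 no longer applies, and C = -5.
Since Y is not a descendant of the intervened variable, it is unaffected.
Y = W + 2·X - 1  [with W=-1, X=5]  = 8

8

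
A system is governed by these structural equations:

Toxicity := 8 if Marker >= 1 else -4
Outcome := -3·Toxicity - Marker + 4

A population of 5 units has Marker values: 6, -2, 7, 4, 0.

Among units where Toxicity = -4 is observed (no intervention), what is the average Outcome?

17

Observing Toxicity=-4 restricts to units where Toxicity's equation naturally yields -4: Marker ∈ {-2, 0}. In that subpopulation Outcome = 18, 16, mean 17.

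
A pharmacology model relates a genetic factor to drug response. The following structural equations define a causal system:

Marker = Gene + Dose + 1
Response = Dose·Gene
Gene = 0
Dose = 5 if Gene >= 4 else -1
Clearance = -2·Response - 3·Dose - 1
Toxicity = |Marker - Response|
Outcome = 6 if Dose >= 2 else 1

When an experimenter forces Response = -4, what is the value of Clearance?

Under do(Response=-4), the mechanism Response = Dose·Gene is discarded; Response is fixed at -4.
Dose = 5 if Gene >= 4 else -1  [with Gene=0]  = -1
Clearance = -2·Response - 3·Dose - 1  [with Response=-4, Dose=-1]  = 10

10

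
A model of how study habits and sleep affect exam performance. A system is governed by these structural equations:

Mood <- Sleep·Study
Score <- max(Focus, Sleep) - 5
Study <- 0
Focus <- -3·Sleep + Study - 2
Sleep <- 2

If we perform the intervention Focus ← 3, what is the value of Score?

-2

The intervention breaks the incoming arrows to Focus: Focus <- -3·Sleep + Study - 2 no longer applies, and Focus = 3.
Score = max(Focus, Sleep) - 5  [with Focus=3, Sleep=2]  = -2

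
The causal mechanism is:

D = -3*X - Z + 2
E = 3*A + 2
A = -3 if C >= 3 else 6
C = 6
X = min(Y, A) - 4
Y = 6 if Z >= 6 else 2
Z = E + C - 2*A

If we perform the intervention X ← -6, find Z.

do(X=-6) replaces the equation X = min(Y, A) - 4 with the constant X = -6.
No directed path runs from X to Z, so Z keeps its natural value.
A = -3 if C >= 3 else 6  [with C=6]  = -3
E = 3*A + 2  [with A=-3]  = -7
Z = E + C - 2*A  [with E=-7, C=6, A=-3]  = 5

5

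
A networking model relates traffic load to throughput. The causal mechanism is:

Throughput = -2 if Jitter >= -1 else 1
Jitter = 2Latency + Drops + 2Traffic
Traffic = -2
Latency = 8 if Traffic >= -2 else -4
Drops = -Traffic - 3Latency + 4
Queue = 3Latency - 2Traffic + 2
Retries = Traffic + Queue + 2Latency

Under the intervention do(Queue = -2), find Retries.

12

do(Queue=-2) replaces the equation Queue = 3Latency - 2Traffic + 2 with the constant Queue = -2.
Latency = 8 if Traffic >= -2 else -4  [with Traffic=-2]  = 8
Retries = Traffic + Queue + 2Latency  [with Traffic=-2, Queue=-2, Latency=8]  = 12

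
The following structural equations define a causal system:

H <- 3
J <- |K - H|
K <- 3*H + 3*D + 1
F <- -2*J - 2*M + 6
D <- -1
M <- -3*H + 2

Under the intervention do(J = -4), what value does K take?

7

do(J=-4) replaces the equation J <- |K - H| with the constant J = -4.
K is not downstream of the intervention, so its value is determined by the original equations.
K = 3*H + 3*D + 1  [with H=3, D=-1]  = 7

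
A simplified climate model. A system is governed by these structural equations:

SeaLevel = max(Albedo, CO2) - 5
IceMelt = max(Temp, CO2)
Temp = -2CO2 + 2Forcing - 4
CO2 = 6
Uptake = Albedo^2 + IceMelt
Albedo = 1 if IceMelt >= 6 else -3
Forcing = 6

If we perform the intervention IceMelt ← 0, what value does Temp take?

-4

Under do(IceMelt=0), the mechanism IceMelt = max(Temp, CO2) is discarded; IceMelt is fixed at 0.
Since Temp is not a descendant of the intervened variable, it is unaffected.
Temp = -2CO2 + 2Forcing - 4  [with CO2=6, Forcing=6]  = -4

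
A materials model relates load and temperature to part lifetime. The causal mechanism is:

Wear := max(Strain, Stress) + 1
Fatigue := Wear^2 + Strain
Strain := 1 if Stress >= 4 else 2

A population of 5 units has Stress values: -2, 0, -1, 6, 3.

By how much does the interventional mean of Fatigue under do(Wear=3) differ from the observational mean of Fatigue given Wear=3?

The intervention sets Wear=3 in all 5 units regardless of Stress. Recomputing Fatigue per unit gives 11, 11, 11, 10, 11; average 10.8.
Observing Wear=3 restricts to units where Wear's equation naturally yields 3: Stress ∈ {-2, 0, -1}. In that subpopulation Fatigue = 11, 11, 11, mean 11.
Difference = 10.8 − 11 = -0.2.

-0.2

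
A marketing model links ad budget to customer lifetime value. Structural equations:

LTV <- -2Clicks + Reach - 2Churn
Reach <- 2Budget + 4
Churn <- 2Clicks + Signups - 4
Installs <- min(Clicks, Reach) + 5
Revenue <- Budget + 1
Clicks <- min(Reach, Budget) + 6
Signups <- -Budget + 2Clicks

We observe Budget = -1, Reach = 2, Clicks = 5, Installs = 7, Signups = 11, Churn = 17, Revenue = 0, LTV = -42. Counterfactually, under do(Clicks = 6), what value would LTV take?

The intervention breaks the incoming arrows to Clicks: Clicks <- min(Reach, Budget) + 6 no longer applies, and Clicks = 6.
Reach = 2Budget + 4  [with Budget=-1]  = 2
Signups = -Budget + 2Clicks  [with Budget=-1, Clicks=6]  = 13
Churn = 2Clicks + Signups - 4  [with Clicks=6, Signups=13]  = 21
LTV = -2Clicks + Reach - 2Churn  [with Clicks=6, Reach=2, Churn=21]  = -52

-52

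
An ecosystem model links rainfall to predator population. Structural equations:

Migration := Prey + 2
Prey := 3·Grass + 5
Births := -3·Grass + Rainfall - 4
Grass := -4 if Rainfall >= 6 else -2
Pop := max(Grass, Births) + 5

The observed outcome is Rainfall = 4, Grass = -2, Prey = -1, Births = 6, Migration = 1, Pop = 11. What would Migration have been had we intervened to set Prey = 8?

10

do(Prey=8) replaces the equation Prey := 3·Grass + 5 with the constant Prey = 8.
Migration = Prey + 2  [with Prey=8]  = 10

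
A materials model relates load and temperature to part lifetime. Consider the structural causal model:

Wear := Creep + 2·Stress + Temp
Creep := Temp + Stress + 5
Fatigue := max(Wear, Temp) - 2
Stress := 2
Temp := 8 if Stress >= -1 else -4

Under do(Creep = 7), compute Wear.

The intervention breaks the incoming arrows to Creep: Creep := Temp + Stress + 5 no longer applies, and Creep = 7.
Temp = 8 if Stress >= -1 else -4  [with Stress=2]  = 8
Wear = Creep + 2·Stress + Temp  [with Creep=7, Stress=2, Temp=8]  = 19

19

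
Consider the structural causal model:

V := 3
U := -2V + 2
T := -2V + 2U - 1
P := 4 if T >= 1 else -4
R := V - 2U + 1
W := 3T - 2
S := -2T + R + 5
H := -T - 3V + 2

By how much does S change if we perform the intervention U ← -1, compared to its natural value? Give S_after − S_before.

-18

Under do(U=-1), the mechanism U := -2V + 2 is discarded; U is fixed at -1.
T = -2V + 2U - 1  [with V=3, U=-1]  = -9
R = V - 2U + 1  [with V=3, U=-1]  = 6
S = -2T + R + 5  [with T=-9, R=6]  = 29
Without intervention: U = -2V + 2  [with V=3]  = -4; T = -2V + 2U - 1  [with V=3, U=-4]  = -15; R = V - 2U + 1  [with V=3, U=-4]  = 12; S = -2T + R + 5  [with T=-15, R=12]  = 47.
Change = 29 − 47 = -18.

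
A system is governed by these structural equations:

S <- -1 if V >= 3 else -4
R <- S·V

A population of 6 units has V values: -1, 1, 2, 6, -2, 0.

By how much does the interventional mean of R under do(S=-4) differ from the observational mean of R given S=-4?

Under do(S=-4), S's equation is replaced by S=-4 for every unit. Per-unit R: 4, -4, -8, -24, 8, 0. Mean = -4.
Conditioning on S=-4 selects the 5 unit(s) with V ∈ {-1, 1, 2, -2, 0}. Their R values: 4, -4, -8, 8, 0. Mean = 0.
Difference = -4 − 0 = -4.

-4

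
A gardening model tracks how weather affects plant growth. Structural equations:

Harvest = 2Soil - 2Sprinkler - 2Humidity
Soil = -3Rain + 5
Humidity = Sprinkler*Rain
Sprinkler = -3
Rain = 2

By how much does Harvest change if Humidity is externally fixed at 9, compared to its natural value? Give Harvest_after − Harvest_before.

-30

Intervening sets Humidity = 9 and removes its equation (Humidity = Sprinkler*Rain).
Soil = -3Rain + 5  [with Rain=2]  = -1
Harvest = 2Soil - 2Sprinkler - 2Humidity  [with Soil=-1, Sprinkler=-3, Humidity=9]  = -14
Without intervention: Soil = -3Rain + 5  [with Rain=2]  = -1; Humidity = Sprinkler*Rain  [with Sprinkler=-3, Rain=2]  = -6; Harvest = 2Soil - 2Sprinkler - 2Humidity  [with Soil=-1, Sprinkler=-3, Humidity=-6]  = 16.
Change = -14 − 16 = -30.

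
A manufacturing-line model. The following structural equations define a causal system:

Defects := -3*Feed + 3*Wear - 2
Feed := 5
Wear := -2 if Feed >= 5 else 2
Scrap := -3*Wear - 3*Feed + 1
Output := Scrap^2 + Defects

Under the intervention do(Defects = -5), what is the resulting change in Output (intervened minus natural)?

do(Defects=-5) replaces the equation Defects := -3*Feed + 3*Wear - 2 with the constant Defects = -5.
Wear = -2 if Feed >= 5 else 2  [with Feed=5]  = -2
Scrap = -3*Wear - 3*Feed + 1  [with Wear=-2, Feed=5]  = -8
Output = Scrap^2 + Defects  [with Scrap=-8, Defects=-5]  = 59
Without intervention: Wear = -2 if Feed >= 5 else 2  [with Feed=5]  = -2; Defects = -3*Feed + 3*Wear - 2  [with Feed=5, Wear=-2]  = -23; Scrap = -3*Wear - 3*Feed + 1  [with Wear=-2, Feed=5]  = -8; Output = Scrap^2 + Defects  [with Scrap=-8, Defects=-23]  = 41.
Change = 59 − 41 = 18.

18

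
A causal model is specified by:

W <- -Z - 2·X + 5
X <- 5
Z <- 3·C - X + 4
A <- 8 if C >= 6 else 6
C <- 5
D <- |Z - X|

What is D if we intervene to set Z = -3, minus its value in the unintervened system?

-1

The intervention breaks the incoming arrows to Z: Z <- 3·C - X + 4 no longer applies, and Z = -3.
D = |Z - X|  [with Z=-3, X=5]  = 8
Without intervention: Z = 3·C - X + 4  [with C=5, X=5]  = 14; D = |Z - X|  [with Z=14, X=5]  = 9.
Change = 8 − 9 = -1.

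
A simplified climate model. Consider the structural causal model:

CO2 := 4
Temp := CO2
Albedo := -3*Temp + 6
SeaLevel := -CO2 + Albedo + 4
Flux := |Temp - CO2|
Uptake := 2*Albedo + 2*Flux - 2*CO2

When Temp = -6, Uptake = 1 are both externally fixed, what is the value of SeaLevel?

24

The joint intervention fixes Temp = -6, Uptake = 1, removing each variable's own equation.
Albedo = -3*Temp + 6  [with Temp=-6]  = 24
SeaLevel = -CO2 + Albedo + 4  [with CO2=4, Albedo=24]  = 24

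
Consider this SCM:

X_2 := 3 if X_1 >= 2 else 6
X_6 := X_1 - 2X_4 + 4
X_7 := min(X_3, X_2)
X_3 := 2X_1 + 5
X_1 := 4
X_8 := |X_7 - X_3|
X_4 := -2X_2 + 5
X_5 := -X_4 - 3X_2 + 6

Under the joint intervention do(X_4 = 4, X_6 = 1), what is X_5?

-7

Setting X_4 = 4, X_6 = 1 by intervention discards those variables' equations.
X_2 = 3 if X_1 >= 2 else 6  [with X_1=4]  = 3
X_5 = -X_4 - 3X_2 + 6  [with X_4=4, X_2=3]  = -7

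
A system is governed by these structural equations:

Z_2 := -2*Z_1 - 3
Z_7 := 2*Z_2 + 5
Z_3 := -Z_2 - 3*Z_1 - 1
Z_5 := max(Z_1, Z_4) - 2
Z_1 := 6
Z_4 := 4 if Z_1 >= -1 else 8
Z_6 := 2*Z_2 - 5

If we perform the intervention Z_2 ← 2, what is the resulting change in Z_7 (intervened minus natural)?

34

Under do(Z_2=2), the mechanism Z_2 := -2*Z_1 - 3 is discarded; Z_2 is fixed at 2.
Z_7 = 2*Z_2 + 5  [with Z_2=2]  = 9
Without intervention: Z_2 = -2*Z_1 - 3  [with Z_1=6]  = -15; Z_7 = 2*Z_2 + 5  [with Z_2=-15]  = -25.
Change = 9 − (-25) = 34.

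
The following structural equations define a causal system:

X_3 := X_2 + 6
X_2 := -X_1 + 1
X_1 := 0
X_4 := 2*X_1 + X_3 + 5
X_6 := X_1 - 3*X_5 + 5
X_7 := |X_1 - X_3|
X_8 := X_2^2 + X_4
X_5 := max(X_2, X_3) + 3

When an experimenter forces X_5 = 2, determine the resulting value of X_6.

The intervention breaks the incoming arrows to X_5: X_5 := max(X_2, X_3) + 3 no longer applies, and X_5 = 2.
X_6 = X_1 - 3*X_5 + 5  [with X_1=0, X_5=2]  = -1

-1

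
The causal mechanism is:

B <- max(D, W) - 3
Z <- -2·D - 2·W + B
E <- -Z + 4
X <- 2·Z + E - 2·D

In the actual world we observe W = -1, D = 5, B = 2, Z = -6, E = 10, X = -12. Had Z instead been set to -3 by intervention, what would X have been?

-9

Under do(Z=-3), the mechanism Z <- -2·D - 2·W + B is discarded; Z is fixed at -3.
E = -Z + 4  [with Z=-3]  = 7
X = 2·Z + E - 2·D  [with Z=-3, E=7, D=5]  = -9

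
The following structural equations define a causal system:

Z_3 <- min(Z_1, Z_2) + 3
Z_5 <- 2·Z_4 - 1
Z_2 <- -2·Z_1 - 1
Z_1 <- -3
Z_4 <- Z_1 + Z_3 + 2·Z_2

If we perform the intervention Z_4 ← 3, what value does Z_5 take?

Intervening sets Z_4 = 3 and removes its equation (Z_4 <- Z_1 + Z_3 + 2·Z_2).
Z_5 = 2·Z_4 - 1  [with Z_4=3]  = 5

5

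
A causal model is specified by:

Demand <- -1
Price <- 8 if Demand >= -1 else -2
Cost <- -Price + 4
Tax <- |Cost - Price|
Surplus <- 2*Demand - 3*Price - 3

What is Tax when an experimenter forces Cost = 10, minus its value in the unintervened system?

-10

The intervention breaks the incoming arrows to Cost: Cost <- -Price + 4 no longer applies, and Cost = 10.
Price = 8 if Demand >= -1 else -2  [with Demand=-1]  = 8
Tax = |Cost - Price|  [with Cost=10, Price=8]  = 2
Without intervention: Price = 8 if Demand >= -1 else -2  [with Demand=-1]  = 8; Cost = -Price + 4  [with Price=8]  = -4; Tax = |Cost - Price|  [with Cost=-4, Price=8]  = 12.
Change = 2 − 12 = -10.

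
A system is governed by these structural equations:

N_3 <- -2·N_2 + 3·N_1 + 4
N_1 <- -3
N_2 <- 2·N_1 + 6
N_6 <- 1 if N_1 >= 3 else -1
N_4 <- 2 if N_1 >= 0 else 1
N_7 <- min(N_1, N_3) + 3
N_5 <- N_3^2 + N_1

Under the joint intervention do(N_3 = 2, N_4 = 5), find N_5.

1

Setting N_3 = 2, N_4 = 5 by intervention discards those variables' equations.
N_5 = N_3^2 + N_1  [with N_3=2, N_1=-3]  = 1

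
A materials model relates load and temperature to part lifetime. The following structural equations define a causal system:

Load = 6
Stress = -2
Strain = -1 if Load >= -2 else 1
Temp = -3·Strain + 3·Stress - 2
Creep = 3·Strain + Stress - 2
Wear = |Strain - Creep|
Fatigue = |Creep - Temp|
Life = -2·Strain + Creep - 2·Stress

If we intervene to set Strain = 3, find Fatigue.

22

The intervention breaks the incoming arrows to Strain: Strain = -1 if Load >= -2 else 1 no longer applies, and Strain = 3.
Temp = -3·Strain + 3·Stress - 2  [with Strain=3, Stress=-2]  = -17
Creep = 3·Strain + Stress - 2  [with Strain=3, Stress=-2]  = 5
Fatigue = |Creep - Temp|  [with Creep=5, Temp=-17]  = 22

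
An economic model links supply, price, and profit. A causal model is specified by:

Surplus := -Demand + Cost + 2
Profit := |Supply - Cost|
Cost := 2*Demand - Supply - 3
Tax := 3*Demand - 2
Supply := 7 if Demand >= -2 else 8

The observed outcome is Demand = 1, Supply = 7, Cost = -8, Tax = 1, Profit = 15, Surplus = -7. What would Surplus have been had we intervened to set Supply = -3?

Under do(Supply=-3), the mechanism Supply := 7 if Demand >= -2 else 8 is discarded; Supply is fixed at -3.
Cost = 2*Demand - Supply - 3  [with Demand=1, Supply=-3]  = 2
Surplus = -Demand + Cost + 2  [with Demand=1, Cost=2]  = 3

3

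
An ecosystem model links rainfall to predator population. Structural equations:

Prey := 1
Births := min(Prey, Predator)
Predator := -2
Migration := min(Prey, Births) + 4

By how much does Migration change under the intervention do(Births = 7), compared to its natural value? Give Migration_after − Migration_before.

3

The intervention breaks the incoming arrows to Births: Births := min(Prey, Predator) no longer applies, and Births = 7.
Migration = min(Prey, Births) + 4  [with Prey=1, Births=7]  = 5
Without intervention: Births = min(Prey, Predator)  [with Prey=1, Predator=-2]  = -2; Migration = min(Prey, Births) + 4  [with Prey=1, Births=-2]  = 2.
Change = 5 − 2 = 3.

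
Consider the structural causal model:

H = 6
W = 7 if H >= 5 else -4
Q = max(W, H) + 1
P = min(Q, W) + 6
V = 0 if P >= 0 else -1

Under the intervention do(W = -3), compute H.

6

Under do(W=-3), the mechanism W = 7 if H >= 5 else -4 is discarded; W is fixed at -3.
H is not downstream of the intervention, so its value is determined by the original equations.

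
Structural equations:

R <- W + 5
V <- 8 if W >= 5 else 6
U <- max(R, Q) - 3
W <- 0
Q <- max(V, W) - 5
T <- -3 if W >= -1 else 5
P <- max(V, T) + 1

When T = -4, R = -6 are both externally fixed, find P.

The joint intervention fixes T = -4, R = -6, removing each variable's own equation.
V = 8 if W >= 5 else 6  [with W=0]  = 6
P = max(V, T) + 1  [with V=6, T=-4]  = 7

7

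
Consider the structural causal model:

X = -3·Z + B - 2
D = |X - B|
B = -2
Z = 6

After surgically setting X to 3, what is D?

The intervention breaks the incoming arrows to X: X = -3·Z + B - 2 no longer applies, and X = 3.
D = |X - B|  [with X=3, B=-2]  = 5

5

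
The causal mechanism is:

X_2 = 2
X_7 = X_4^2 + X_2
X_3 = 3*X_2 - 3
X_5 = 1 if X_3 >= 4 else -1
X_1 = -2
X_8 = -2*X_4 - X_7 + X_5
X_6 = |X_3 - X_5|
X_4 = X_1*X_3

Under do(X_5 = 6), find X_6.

The intervention breaks the incoming arrows to X_5: X_5 = 1 if X_3 >= 4 else -1 no longer applies, and X_5 = 6.
X_3 = 3*X_2 - 3  [with X_2=2]  = 3
X_6 = |X_3 - X_5|  [with X_3=3, X_5=6]  = 3

3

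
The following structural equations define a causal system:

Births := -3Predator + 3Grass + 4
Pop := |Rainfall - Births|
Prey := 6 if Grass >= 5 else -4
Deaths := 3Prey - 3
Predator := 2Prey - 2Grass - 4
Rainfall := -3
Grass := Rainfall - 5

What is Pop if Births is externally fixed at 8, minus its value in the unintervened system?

-18

Under do(Births=8), the mechanism Births := -3Predator + 3Grass + 4 is discarded; Births is fixed at 8.
Pop = |Rainfall - Births|  [with Rainfall=-3, Births=8]  = 11
Without intervention: Grass = Rainfall - 5  [with Rainfall=-3]  = -8; Prey = 6 if Grass >= 5 else -4  [with Grass=-8]  = -4; Predator = 2Prey - 2Grass - 4  [with Prey=-4, Grass=-8]  = 4; Births = -3Predator + 3Grass + 4  [with Predator=4, Grass=-8]  = -32; Pop = |Rainfall - Births|  [with Rainfall=-3, Births=-32]  = 29.
Change = 11 − 29 = -18.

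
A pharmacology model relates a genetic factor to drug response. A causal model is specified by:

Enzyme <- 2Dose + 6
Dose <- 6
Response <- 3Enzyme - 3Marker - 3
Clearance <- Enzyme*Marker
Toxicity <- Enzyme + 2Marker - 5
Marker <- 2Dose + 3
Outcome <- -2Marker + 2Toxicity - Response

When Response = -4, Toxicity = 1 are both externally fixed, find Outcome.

-24

Under do(Response = -4, Toxicity = 1), each intervened variable's structural equation is replaced by its fixed value.
Marker = 2Dose + 3  [with Dose=6]  = 15
Outcome = -2Marker + 2Toxicity - Response  [with Marker=15, Toxicity=1, Response=-4]  = -24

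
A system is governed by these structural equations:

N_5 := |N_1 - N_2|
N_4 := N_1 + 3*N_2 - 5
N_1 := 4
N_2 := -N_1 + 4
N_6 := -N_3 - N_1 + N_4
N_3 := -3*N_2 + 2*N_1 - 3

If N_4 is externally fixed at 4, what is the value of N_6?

Under do(N_4=4), the mechanism N_4 := N_1 + 3*N_2 - 5 is discarded; N_4 is fixed at 4.
N_2 = -N_1 + 4  [with N_1=4]  = 0
N_3 = -3*N_2 + 2*N_1 - 3  [with N_2=0, N_1=4]  = 5
N_6 = -N_3 - N_1 + N_4  [with N_3=5, N_1=4, N_4=4]  = -5

-5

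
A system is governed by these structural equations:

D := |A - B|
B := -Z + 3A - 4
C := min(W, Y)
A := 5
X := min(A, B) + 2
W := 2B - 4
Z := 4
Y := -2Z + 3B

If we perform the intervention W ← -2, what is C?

do(W=-2) replaces the equation W := 2B - 4 with the constant W = -2.
B = -Z + 3A - 4  [with Z=4, A=5]  = 7
Y = -2Z + 3B  [with Z=4, B=7]  = 13
C = min(W, Y)  [with W=-2, Y=13]  = -2

-2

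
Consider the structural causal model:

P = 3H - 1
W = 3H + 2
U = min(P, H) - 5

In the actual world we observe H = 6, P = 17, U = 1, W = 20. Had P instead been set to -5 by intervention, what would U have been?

The intervention breaks the incoming arrows to P: P = 3H - 1 no longer applies, and P = -5.
U = min(P, H) - 5  [with P=-5, H=6]  = -10

-10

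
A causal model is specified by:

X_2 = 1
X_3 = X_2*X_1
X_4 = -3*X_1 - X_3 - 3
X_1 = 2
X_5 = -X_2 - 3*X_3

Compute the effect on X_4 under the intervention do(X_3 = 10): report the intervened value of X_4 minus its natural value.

The intervention breaks the incoming arrows to X_3: X_3 = X_2*X_1 no longer applies, and X_3 = 10.
X_4 = -3*X_1 - X_3 - 3  [with X_1=2, X_3=10]  = -19
Without intervention: X_3 = X_2*X_1  [with X_2=1, X_1=2]  = 2; X_4 = -3*X_1 - X_3 - 3  [with X_1=2, X_3=2]  = -11.
Change = -19 − (-11) = -8.

-8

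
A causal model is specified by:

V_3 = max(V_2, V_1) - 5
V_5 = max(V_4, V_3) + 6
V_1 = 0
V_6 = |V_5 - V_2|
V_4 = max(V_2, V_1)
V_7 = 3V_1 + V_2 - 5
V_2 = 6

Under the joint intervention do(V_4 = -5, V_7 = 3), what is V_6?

The joint intervention fixes V_4 = -5, V_7 = 3, removing each variable's own equation.
V_3 = max(V_2, V_1) - 5  [with V_2=6, V_1=0]  = 1
V_5 = max(V_4, V_3) + 6  [with V_4=-5, V_3=1]  = 7
V_6 = |V_5 - V_2|  [with V_5=7, V_2=6]  = 1

1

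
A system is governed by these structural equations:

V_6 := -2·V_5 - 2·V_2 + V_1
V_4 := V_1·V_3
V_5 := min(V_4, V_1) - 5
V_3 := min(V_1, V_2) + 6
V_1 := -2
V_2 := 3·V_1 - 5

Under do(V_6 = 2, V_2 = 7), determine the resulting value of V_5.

-13

The joint intervention fixes V_6 = 2, V_2 = 7, removing each variable's own equation.
V_3 = min(V_1, V_2) + 6  [with V_1=-2, V_2=7]  = 4
V_4 = V_1·V_3  [with V_1=-2, V_3=4]  = -8
V_5 = min(V_4, V_1) - 5  [with V_4=-8, V_1=-2]  = -13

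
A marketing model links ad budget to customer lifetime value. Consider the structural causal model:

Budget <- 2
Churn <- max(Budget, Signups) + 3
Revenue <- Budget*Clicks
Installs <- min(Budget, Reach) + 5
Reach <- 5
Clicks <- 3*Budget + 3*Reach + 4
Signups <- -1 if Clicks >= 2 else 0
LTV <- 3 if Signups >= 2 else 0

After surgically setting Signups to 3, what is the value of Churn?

The intervention breaks the incoming arrows to Signups: Signups <- -1 if Clicks >= 2 else 0 no longer applies, and Signups = 3.
Churn = max(Budget, Signups) + 3  [with Budget=2, Signups=3]  = 6

6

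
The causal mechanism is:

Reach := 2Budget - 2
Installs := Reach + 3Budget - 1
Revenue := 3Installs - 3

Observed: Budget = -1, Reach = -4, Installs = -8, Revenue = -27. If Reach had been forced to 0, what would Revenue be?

-15

Under do(Reach=0), the mechanism Reach := 2Budget - 2 is discarded; Reach is fixed at 0.
Installs = Reach + 3Budget - 1  [with Reach=0, Budget=-1]  = -4
Revenue = 3Installs - 3  [with Installs=-4]  = -15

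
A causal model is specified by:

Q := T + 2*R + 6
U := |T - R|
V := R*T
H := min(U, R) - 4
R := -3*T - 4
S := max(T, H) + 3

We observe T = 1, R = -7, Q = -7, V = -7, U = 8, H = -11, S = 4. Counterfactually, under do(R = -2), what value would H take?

Under do(R=-2), the mechanism R := -3*T - 4 is discarded; R is fixed at -2.
U = |T - R|  [with T=1, R=-2]  = 3
H = min(U, R) - 4  [with U=3, R=-2]  = -6

-6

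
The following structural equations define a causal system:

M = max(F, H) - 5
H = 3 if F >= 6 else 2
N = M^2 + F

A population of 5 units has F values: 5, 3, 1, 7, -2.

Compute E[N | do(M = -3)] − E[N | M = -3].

Under do(M=-3), M's equation is replaced by M=-3 for every unit. Per-unit N: 14, 12, 10, 16, 7. Mean = 11.8.
Observing M=-3 restricts to units where M's equation naturally yields -3: F ∈ {1, -2}. In that subpopulation N = 10, 7, mean 8.5.
Difference = 11.8 − 8.5 = 3.3.

3.3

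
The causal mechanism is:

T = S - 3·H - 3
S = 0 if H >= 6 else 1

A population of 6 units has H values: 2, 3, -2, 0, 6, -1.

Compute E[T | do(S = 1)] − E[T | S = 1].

-2.8

do(S=1) breaks S's dependence on H. With S=1 fixed, T across the units is -8, -11, 4, -2, -20, 1, mean -6.
Observing S=1 restricts to units where S's equation naturally yields 1: H ∈ {2, 3, -2, 0, -1}. In that subpopulation T = -8, -11, 4, -2, 1, mean -3.2.
Difference = -6 − (-3.2) = -2.8.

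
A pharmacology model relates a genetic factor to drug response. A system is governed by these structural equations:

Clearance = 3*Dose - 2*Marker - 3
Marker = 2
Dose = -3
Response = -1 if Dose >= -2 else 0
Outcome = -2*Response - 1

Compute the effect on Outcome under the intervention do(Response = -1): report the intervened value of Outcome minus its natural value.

2

do(Response=-1) replaces the equation Response = -1 if Dose >= -2 else 0 with the constant Response = -1.
Outcome = -2*Response - 1  [with Response=-1]  = 1
Without intervention: Response = -1 if Dose >= -2 else 0  [with Dose=-3]  = 0; Outcome = -2*Response - 1  [with Response=0]  = -1.
Change = 1 − (-1) = 2.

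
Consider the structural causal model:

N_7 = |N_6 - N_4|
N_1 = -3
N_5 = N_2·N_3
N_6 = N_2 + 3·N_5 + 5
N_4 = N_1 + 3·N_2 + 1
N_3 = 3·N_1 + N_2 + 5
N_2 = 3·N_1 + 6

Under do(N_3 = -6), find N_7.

The intervention breaks the incoming arrows to N_3: N_3 = 3·N_1 + N_2 + 5 no longer applies, and N_3 = -6.
N_2 = 3·N_1 + 6  [with N_1=-3]  = -3
N_4 = N_1 + 3·N_2 + 1  [with N_1=-3, N_2=-3]  = -11
N_5 = N_2·N_3  [with N_2=-3, N_3=-6]  = 18
N_6 = N_2 + 3·N_5 + 5  [with N_2=-3, N_5=18]  = 56
N_7 = |N_6 - N_4|  [with N_6=56, N_4=-11]  = 67

67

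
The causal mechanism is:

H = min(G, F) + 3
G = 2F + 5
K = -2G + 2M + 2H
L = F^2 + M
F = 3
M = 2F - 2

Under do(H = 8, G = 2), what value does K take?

Setting H = 8, G = 2 by intervention discards those variables' equations.
M = 2F - 2  [with F=3]  = 4
K = -2G + 2M + 2H  [with G=2, M=4, H=8]  = 20

20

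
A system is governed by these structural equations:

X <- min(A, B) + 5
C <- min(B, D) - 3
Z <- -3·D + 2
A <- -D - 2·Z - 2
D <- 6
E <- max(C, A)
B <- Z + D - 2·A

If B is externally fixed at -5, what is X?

Under do(B=-5), the mechanism B <- Z + D - 2·A is discarded; B is fixed at -5.
Z = -3·D + 2  [with D=6]  = -16
A = -D - 2·Z - 2  [with D=6, Z=-16]  = 24
X = min(A, B) + 5  [with A=24, B=-5]  = 0

0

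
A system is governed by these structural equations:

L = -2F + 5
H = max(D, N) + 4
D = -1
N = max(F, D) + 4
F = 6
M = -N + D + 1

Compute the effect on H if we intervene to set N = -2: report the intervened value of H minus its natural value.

-11

The intervention breaks the incoming arrows to N: N = max(F, D) + 4 no longer applies, and N = -2.
H = max(D, N) + 4  [with D=-1, N=-2]  = 3
Without intervention: N = max(F, D) + 4  [with F=6, D=-1]  = 10; H = max(D, N) + 4  [with D=-1, N=10]  = 14.
Change = 3 − 14 = -11.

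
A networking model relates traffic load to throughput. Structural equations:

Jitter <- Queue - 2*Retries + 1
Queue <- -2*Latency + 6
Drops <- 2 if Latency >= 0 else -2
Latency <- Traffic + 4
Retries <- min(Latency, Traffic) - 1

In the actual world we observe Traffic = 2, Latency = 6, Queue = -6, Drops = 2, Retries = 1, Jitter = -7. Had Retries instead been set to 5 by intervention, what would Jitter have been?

The intervention breaks the incoming arrows to Retries: Retries <- min(Latency, Traffic) - 1 no longer applies, and Retries = 5.
Latency = Traffic + 4  [with Traffic=2]  = 6
Queue = -2*Latency + 6  [with Latency=6]  = -6
Jitter = Queue - 2*Retries + 1  [with Queue=-6, Retries=5]  = -15

-15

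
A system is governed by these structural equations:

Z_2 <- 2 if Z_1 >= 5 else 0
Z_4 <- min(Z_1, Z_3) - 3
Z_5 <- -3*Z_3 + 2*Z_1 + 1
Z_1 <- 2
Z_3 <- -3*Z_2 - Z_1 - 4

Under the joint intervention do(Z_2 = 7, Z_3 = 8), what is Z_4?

Setting Z_2 = 7, Z_3 = 8 by intervention discards those variables' equations.
Z_4 = min(Z_1, Z_3) - 3  [with Z_1=2, Z_3=8]  = -1

-1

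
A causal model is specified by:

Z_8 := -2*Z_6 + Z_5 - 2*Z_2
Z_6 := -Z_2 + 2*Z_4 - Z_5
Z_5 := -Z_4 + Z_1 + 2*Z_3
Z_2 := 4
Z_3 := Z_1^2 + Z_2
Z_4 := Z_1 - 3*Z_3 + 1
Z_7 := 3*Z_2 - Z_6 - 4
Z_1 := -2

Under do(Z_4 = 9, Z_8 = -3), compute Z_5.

The joint intervention fixes Z_4 = 9, Z_8 = -3, removing each variable's own equation.
Z_3 = Z_1^2 + Z_2  [with Z_1=-2, Z_2=4]  = 8
Z_5 = -Z_4 + Z_1 + 2*Z_3  [with Z_4=9, Z_1=-2, Z_3=8]  = 5

5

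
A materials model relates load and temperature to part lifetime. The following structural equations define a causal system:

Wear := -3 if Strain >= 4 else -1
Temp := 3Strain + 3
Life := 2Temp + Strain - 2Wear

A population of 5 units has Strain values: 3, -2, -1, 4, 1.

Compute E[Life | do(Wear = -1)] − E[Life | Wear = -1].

The intervention sets Wear=-1 in all 5 units regardless of Strain. Recomputing Life per unit gives 29, -6, 1, 36, 15; average 15.
Observing Wear=-1 restricts to units where Wear's equation naturally yields -1: Strain ∈ {3, -2, -1, 1}. In that subpopulation Life = 29, -6, 1, 15, mean 9.75.
Difference = 15 − 9.75 = 5.25.

5.25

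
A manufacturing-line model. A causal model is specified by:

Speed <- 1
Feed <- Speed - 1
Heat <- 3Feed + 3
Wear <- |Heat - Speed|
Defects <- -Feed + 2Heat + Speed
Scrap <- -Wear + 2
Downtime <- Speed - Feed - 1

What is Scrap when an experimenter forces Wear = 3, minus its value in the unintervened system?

Under do(Wear=3), the mechanism Wear <- |Heat - Speed| is discarded; Wear is fixed at 3.
Scrap = -Wear + 2  [with Wear=3]  = -1
Without intervention: Feed = Speed - 1  [with Speed=1]  = 0; Heat = 3Feed + 3  [with Feed=0]  = 3; Wear = |Heat - Speed|  [with Heat=3, Speed=1]  = 2; Scrap = -Wear + 2  [with Wear=2]  = 0.
Change = -1 − 0 = -1.

-1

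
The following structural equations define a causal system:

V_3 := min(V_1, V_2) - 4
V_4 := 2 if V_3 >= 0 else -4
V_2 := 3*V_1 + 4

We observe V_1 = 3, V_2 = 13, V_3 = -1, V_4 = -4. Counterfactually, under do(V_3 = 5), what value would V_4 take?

The intervention breaks the incoming arrows to V_3: V_3 := min(V_1, V_2) - 4 no longer applies, and V_3 = 5.
V_4 = 2 if V_3 >= 0 else -4  [with V_3=5]  = 2

2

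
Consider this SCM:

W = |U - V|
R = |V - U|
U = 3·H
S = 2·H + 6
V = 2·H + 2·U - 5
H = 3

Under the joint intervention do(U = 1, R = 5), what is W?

Setting U = 1, R = 5 by intervention discards those variables' equations.
V = 2·H + 2·U - 5  [with H=3, U=1]  = 3
W = |U - V|  [with U=1, V=3]  = 2

2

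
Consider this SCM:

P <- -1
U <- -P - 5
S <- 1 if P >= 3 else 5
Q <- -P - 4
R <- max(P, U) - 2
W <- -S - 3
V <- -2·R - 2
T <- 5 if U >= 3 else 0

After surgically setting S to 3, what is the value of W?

The intervention breaks the incoming arrows to S: S <- 1 if P >= 3 else 5 no longer applies, and S = 3.
W = -S - 3  [with S=3]  = -6

-6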